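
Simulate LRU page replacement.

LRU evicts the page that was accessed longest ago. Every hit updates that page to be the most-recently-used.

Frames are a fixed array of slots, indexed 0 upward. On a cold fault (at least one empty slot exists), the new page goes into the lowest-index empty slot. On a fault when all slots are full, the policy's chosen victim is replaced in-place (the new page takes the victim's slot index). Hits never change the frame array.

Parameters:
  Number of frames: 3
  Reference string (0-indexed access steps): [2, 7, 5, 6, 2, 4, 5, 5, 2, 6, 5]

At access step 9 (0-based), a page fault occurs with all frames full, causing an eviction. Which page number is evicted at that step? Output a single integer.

Answer: 4

Derivation:
Step 0: ref 2 -> FAULT, frames=[2,-,-]
Step 1: ref 7 -> FAULT, frames=[2,7,-]
Step 2: ref 5 -> FAULT, frames=[2,7,5]
Step 3: ref 6 -> FAULT, evict 2, frames=[6,7,5]
Step 4: ref 2 -> FAULT, evict 7, frames=[6,2,5]
Step 5: ref 4 -> FAULT, evict 5, frames=[6,2,4]
Step 6: ref 5 -> FAULT, evict 6, frames=[5,2,4]
Step 7: ref 5 -> HIT, frames=[5,2,4]
Step 8: ref 2 -> HIT, frames=[5,2,4]
Step 9: ref 6 -> FAULT, evict 4, frames=[5,2,6]
At step 9: evicted page 4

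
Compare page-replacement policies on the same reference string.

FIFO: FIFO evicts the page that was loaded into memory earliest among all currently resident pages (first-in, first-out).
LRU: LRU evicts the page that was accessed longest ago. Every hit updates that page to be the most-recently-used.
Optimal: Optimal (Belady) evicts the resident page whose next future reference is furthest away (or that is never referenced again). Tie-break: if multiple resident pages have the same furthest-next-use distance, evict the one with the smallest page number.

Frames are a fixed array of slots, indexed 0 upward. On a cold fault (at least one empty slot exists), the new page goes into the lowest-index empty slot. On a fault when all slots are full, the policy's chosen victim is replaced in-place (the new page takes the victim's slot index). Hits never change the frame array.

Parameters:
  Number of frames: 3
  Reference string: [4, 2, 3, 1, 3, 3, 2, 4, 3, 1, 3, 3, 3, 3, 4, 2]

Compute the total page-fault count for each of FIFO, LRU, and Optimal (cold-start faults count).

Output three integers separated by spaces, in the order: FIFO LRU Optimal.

--- FIFO ---
  step 0: ref 4 -> FAULT, frames=[4,-,-] (faults so far: 1)
  step 1: ref 2 -> FAULT, frames=[4,2,-] (faults so far: 2)
  step 2: ref 3 -> FAULT, frames=[4,2,3] (faults so far: 3)
  step 3: ref 1 -> FAULT, evict 4, frames=[1,2,3] (faults so far: 4)
  step 4: ref 3 -> HIT, frames=[1,2,3] (faults so far: 4)
  step 5: ref 3 -> HIT, frames=[1,2,3] (faults so far: 4)
  step 6: ref 2 -> HIT, frames=[1,2,3] (faults so far: 4)
  step 7: ref 4 -> FAULT, evict 2, frames=[1,4,3] (faults so far: 5)
  step 8: ref 3 -> HIT, frames=[1,4,3] (faults so far: 5)
  step 9: ref 1 -> HIT, frames=[1,4,3] (faults so far: 5)
  step 10: ref 3 -> HIT, frames=[1,4,3] (faults so far: 5)
  step 11: ref 3 -> HIT, frames=[1,4,3] (faults so far: 5)
  step 12: ref 3 -> HIT, frames=[1,4,3] (faults so far: 5)
  step 13: ref 3 -> HIT, frames=[1,4,3] (faults so far: 5)
  step 14: ref 4 -> HIT, frames=[1,4,3] (faults so far: 5)
  step 15: ref 2 -> FAULT, evict 3, frames=[1,4,2] (faults so far: 6)
  FIFO total faults: 6
--- LRU ---
  step 0: ref 4 -> FAULT, frames=[4,-,-] (faults so far: 1)
  step 1: ref 2 -> FAULT, frames=[4,2,-] (faults so far: 2)
  step 2: ref 3 -> FAULT, frames=[4,2,3] (faults so far: 3)
  step 3: ref 1 -> FAULT, evict 4, frames=[1,2,3] (faults so far: 4)
  step 4: ref 3 -> HIT, frames=[1,2,3] (faults so far: 4)
  step 5: ref 3 -> HIT, frames=[1,2,3] (faults so far: 4)
  step 6: ref 2 -> HIT, frames=[1,2,3] (faults so far: 4)
  step 7: ref 4 -> FAULT, evict 1, frames=[4,2,3] (faults so far: 5)
  step 8: ref 3 -> HIT, frames=[4,2,3] (faults so far: 5)
  step 9: ref 1 -> FAULT, evict 2, frames=[4,1,3] (faults so far: 6)
  step 10: ref 3 -> HIT, frames=[4,1,3] (faults so far: 6)
  step 11: ref 3 -> HIT, frames=[4,1,3] (faults so far: 6)
  step 12: ref 3 -> HIT, frames=[4,1,3] (faults so far: 6)
  step 13: ref 3 -> HIT, frames=[4,1,3] (faults so far: 6)
  step 14: ref 4 -> HIT, frames=[4,1,3] (faults so far: 6)
  step 15: ref 2 -> FAULT, evict 1, frames=[4,2,3] (faults so far: 7)
  LRU total faults: 7
--- Optimal ---
  step 0: ref 4 -> FAULT, frames=[4,-,-] (faults so far: 1)
  step 1: ref 2 -> FAULT, frames=[4,2,-] (faults so far: 2)
  step 2: ref 3 -> FAULT, frames=[4,2,3] (faults so far: 3)
  step 3: ref 1 -> FAULT, evict 4, frames=[1,2,3] (faults so far: 4)
  step 4: ref 3 -> HIT, frames=[1,2,3] (faults so far: 4)
  step 5: ref 3 -> HIT, frames=[1,2,3] (faults so far: 4)
  step 6: ref 2 -> HIT, frames=[1,2,3] (faults so far: 4)
  step 7: ref 4 -> FAULT, evict 2, frames=[1,4,3] (faults so far: 5)
  step 8: ref 3 -> HIT, frames=[1,4,3] (faults so far: 5)
  step 9: ref 1 -> HIT, frames=[1,4,3] (faults so far: 5)
  step 10: ref 3 -> HIT, frames=[1,4,3] (faults so far: 5)
  step 11: ref 3 -> HIT, frames=[1,4,3] (faults so far: 5)
  step 12: ref 3 -> HIT, frames=[1,4,3] (faults so far: 5)
  step 13: ref 3 -> HIT, frames=[1,4,3] (faults so far: 5)
  step 14: ref 4 -> HIT, frames=[1,4,3] (faults so far: 5)
  step 15: ref 2 -> FAULT, evict 1, frames=[2,4,3] (faults so far: 6)
  Optimal total faults: 6

Answer: 6 7 6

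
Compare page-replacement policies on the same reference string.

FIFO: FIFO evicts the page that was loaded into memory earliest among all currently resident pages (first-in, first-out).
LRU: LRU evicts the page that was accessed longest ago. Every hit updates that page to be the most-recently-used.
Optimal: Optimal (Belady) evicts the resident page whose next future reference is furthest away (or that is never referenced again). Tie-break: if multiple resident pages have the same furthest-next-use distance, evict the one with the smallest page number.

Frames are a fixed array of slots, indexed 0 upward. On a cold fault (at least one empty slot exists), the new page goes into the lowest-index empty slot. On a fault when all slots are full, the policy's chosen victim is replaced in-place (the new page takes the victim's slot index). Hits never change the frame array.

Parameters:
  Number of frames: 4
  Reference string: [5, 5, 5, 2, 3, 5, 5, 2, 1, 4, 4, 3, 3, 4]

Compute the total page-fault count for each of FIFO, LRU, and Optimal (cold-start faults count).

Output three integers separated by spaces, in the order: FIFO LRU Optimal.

Answer: 5 6 5

Derivation:
--- FIFO ---
  step 0: ref 5 -> FAULT, frames=[5,-,-,-] (faults so far: 1)
  step 1: ref 5 -> HIT, frames=[5,-,-,-] (faults so far: 1)
  step 2: ref 5 -> HIT, frames=[5,-,-,-] (faults so far: 1)
  step 3: ref 2 -> FAULT, frames=[5,2,-,-] (faults so far: 2)
  step 4: ref 3 -> FAULT, frames=[5,2,3,-] (faults so far: 3)
  step 5: ref 5 -> HIT, frames=[5,2,3,-] (faults so far: 3)
  step 6: ref 5 -> HIT, frames=[5,2,3,-] (faults so far: 3)
  step 7: ref 2 -> HIT, frames=[5,2,3,-] (faults so far: 3)
  step 8: ref 1 -> FAULT, frames=[5,2,3,1] (faults so far: 4)
  step 9: ref 4 -> FAULT, evict 5, frames=[4,2,3,1] (faults so far: 5)
  step 10: ref 4 -> HIT, frames=[4,2,3,1] (faults so far: 5)
  step 11: ref 3 -> HIT, frames=[4,2,3,1] (faults so far: 5)
  step 12: ref 3 -> HIT, frames=[4,2,3,1] (faults so far: 5)
  step 13: ref 4 -> HIT, frames=[4,2,3,1] (faults so far: 5)
  FIFO total faults: 5
--- LRU ---
  step 0: ref 5 -> FAULT, frames=[5,-,-,-] (faults so far: 1)
  step 1: ref 5 -> HIT, frames=[5,-,-,-] (faults so far: 1)
  step 2: ref 5 -> HIT, frames=[5,-,-,-] (faults so far: 1)
  step 3: ref 2 -> FAULT, frames=[5,2,-,-] (faults so far: 2)
  step 4: ref 3 -> FAULT, frames=[5,2,3,-] (faults so far: 3)
  step 5: ref 5 -> HIT, frames=[5,2,3,-] (faults so far: 3)
  step 6: ref 5 -> HIT, frames=[5,2,3,-] (faults so far: 3)
  step 7: ref 2 -> HIT, frames=[5,2,3,-] (faults so far: 3)
  step 8: ref 1 -> FAULT, frames=[5,2,3,1] (faults so far: 4)
  step 9: ref 4 -> FAULT, evict 3, frames=[5,2,4,1] (faults so far: 5)
  step 10: ref 4 -> HIT, frames=[5,2,4,1] (faults so far: 5)
  step 11: ref 3 -> FAULT, evict 5, frames=[3,2,4,1] (faults so far: 6)
  step 12: ref 3 -> HIT, frames=[3,2,4,1] (faults so far: 6)
  step 13: ref 4 -> HIT, frames=[3,2,4,1] (faults so far: 6)
  LRU total faults: 6
--- Optimal ---
  step 0: ref 5 -> FAULT, frames=[5,-,-,-] (faults so far: 1)
  step 1: ref 5 -> HIT, frames=[5,-,-,-] (faults so far: 1)
  step 2: ref 5 -> HIT, frames=[5,-,-,-] (faults so far: 1)
  step 3: ref 2 -> FAULT, frames=[5,2,-,-] (faults so far: 2)
  step 4: ref 3 -> FAULT, frames=[5,2,3,-] (faults so far: 3)
  step 5: ref 5 -> HIT, frames=[5,2,3,-] (faults so far: 3)
  step 6: ref 5 -> HIT, frames=[5,2,3,-] (faults so far: 3)
  step 7: ref 2 -> HIT, frames=[5,2,3,-] (faults so far: 3)
  step 8: ref 1 -> FAULT, frames=[5,2,3,1] (faults so far: 4)
  step 9: ref 4 -> FAULT, evict 1, frames=[5,2,3,4] (faults so far: 5)
  step 10: ref 4 -> HIT, frames=[5,2,3,4] (faults so far: 5)
  step 11: ref 3 -> HIT, frames=[5,2,3,4] (faults so far: 5)
  step 12: ref 3 -> HIT, frames=[5,2,3,4] (faults so far: 5)
  step 13: ref 4 -> HIT, frames=[5,2,3,4] (faults so far: 5)
  Optimal total faults: 5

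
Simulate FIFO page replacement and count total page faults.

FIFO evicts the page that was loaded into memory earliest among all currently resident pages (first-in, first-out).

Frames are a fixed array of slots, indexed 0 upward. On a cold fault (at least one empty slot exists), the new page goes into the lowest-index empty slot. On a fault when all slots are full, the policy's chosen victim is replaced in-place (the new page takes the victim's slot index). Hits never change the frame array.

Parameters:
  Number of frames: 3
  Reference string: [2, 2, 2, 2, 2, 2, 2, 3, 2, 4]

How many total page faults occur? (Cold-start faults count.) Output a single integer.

Answer: 3

Derivation:
Step 0: ref 2 → FAULT, frames=[2,-,-]
Step 1: ref 2 → HIT, frames=[2,-,-]
Step 2: ref 2 → HIT, frames=[2,-,-]
Step 3: ref 2 → HIT, frames=[2,-,-]
Step 4: ref 2 → HIT, frames=[2,-,-]
Step 5: ref 2 → HIT, frames=[2,-,-]
Step 6: ref 2 → HIT, frames=[2,-,-]
Step 7: ref 3 → FAULT, frames=[2,3,-]
Step 8: ref 2 → HIT, frames=[2,3,-]
Step 9: ref 4 → FAULT, frames=[2,3,4]
Total faults: 3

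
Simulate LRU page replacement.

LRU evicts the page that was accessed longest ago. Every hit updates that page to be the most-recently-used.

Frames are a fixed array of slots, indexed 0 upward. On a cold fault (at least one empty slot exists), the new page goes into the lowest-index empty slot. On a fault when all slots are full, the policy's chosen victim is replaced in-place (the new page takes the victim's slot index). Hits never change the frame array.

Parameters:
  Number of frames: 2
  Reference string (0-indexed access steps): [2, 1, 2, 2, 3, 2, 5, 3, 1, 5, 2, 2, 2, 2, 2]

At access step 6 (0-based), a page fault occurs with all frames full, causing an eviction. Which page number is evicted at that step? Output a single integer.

Step 0: ref 2 -> FAULT, frames=[2,-]
Step 1: ref 1 -> FAULT, frames=[2,1]
Step 2: ref 2 -> HIT, frames=[2,1]
Step 3: ref 2 -> HIT, frames=[2,1]
Step 4: ref 3 -> FAULT, evict 1, frames=[2,3]
Step 5: ref 2 -> HIT, frames=[2,3]
Step 6: ref 5 -> FAULT, evict 3, frames=[2,5]
At step 6: evicted page 3

Answer: 3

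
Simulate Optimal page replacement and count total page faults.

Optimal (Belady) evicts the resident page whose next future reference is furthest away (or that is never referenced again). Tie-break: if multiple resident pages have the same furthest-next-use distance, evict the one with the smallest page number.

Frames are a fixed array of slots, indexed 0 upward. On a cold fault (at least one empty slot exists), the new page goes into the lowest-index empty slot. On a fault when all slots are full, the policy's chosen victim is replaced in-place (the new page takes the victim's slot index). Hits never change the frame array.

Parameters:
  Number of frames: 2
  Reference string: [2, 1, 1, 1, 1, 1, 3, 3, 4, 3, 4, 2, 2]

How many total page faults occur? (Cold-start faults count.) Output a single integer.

Answer: 5

Derivation:
Step 0: ref 2 → FAULT, frames=[2,-]
Step 1: ref 1 → FAULT, frames=[2,1]
Step 2: ref 1 → HIT, frames=[2,1]
Step 3: ref 1 → HIT, frames=[2,1]
Step 4: ref 1 → HIT, frames=[2,1]
Step 5: ref 1 → HIT, frames=[2,1]
Step 6: ref 3 → FAULT (evict 1), frames=[2,3]
Step 7: ref 3 → HIT, frames=[2,3]
Step 8: ref 4 → FAULT (evict 2), frames=[4,3]
Step 9: ref 3 → HIT, frames=[4,3]
Step 10: ref 4 → HIT, frames=[4,3]
Step 11: ref 2 → FAULT (evict 3), frames=[4,2]
Step 12: ref 2 → HIT, frames=[4,2]
Total faults: 5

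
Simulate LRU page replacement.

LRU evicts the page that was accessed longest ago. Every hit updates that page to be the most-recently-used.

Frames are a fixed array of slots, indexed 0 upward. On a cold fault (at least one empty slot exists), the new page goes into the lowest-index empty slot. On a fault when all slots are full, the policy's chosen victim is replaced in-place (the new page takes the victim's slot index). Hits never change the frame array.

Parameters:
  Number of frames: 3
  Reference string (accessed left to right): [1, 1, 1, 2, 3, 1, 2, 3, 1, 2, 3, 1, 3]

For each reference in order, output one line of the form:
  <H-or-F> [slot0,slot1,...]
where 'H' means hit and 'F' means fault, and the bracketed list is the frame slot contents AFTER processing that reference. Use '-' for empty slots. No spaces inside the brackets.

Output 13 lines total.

F [1,-,-]
H [1,-,-]
H [1,-,-]
F [1,2,-]
F [1,2,3]
H [1,2,3]
H [1,2,3]
H [1,2,3]
H [1,2,3]
H [1,2,3]
H [1,2,3]
H [1,2,3]
H [1,2,3]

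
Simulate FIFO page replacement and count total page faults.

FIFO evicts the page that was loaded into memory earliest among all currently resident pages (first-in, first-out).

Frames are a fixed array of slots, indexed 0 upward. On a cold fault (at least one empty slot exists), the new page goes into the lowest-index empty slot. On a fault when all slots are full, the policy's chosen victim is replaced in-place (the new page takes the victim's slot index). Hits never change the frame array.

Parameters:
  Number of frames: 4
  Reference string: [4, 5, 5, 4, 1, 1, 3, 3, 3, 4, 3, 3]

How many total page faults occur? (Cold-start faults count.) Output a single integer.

Step 0: ref 4 → FAULT, frames=[4,-,-,-]
Step 1: ref 5 → FAULT, frames=[4,5,-,-]
Step 2: ref 5 → HIT, frames=[4,5,-,-]
Step 3: ref 4 → HIT, frames=[4,5,-,-]
Step 4: ref 1 → FAULT, frames=[4,5,1,-]
Step 5: ref 1 → HIT, frames=[4,5,1,-]
Step 6: ref 3 → FAULT, frames=[4,5,1,3]
Step 7: ref 3 → HIT, frames=[4,5,1,3]
Step 8: ref 3 → HIT, frames=[4,5,1,3]
Step 9: ref 4 → HIT, frames=[4,5,1,3]
Step 10: ref 3 → HIT, frames=[4,5,1,3]
Step 11: ref 3 → HIT, frames=[4,5,1,3]
Total faults: 4

Answer: 4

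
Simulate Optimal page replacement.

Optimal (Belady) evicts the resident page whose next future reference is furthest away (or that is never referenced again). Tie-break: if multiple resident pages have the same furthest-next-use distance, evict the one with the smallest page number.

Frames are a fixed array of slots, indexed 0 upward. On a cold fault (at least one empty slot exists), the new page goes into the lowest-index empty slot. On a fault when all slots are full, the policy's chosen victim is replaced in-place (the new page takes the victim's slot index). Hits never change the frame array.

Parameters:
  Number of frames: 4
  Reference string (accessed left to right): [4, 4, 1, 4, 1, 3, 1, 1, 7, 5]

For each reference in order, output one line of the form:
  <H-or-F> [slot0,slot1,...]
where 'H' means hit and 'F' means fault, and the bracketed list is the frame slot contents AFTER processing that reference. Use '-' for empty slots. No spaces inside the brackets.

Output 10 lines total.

F [4,-,-,-]
H [4,-,-,-]
F [4,1,-,-]
H [4,1,-,-]
H [4,1,-,-]
F [4,1,3,-]
H [4,1,3,-]
H [4,1,3,-]
F [4,1,3,7]
F [4,5,3,7]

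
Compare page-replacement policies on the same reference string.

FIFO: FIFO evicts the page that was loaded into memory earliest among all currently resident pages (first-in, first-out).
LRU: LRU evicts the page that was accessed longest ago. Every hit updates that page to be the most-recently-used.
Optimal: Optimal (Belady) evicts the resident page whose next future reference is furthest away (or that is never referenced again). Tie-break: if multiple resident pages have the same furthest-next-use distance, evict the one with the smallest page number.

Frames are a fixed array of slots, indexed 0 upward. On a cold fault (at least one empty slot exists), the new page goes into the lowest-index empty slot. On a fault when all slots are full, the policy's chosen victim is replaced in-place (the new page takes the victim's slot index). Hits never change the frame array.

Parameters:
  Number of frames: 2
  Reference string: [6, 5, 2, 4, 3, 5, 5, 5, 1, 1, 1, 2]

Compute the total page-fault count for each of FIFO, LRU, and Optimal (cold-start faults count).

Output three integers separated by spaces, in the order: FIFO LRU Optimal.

Answer: 8 8 7

Derivation:
--- FIFO ---
  step 0: ref 6 -> FAULT, frames=[6,-] (faults so far: 1)
  step 1: ref 5 -> FAULT, frames=[6,5] (faults so far: 2)
  step 2: ref 2 -> FAULT, evict 6, frames=[2,5] (faults so far: 3)
  step 3: ref 4 -> FAULT, evict 5, frames=[2,4] (faults so far: 4)
  step 4: ref 3 -> FAULT, evict 2, frames=[3,4] (faults so far: 5)
  step 5: ref 5 -> FAULT, evict 4, frames=[3,5] (faults so far: 6)
  step 6: ref 5 -> HIT, frames=[3,5] (faults so far: 6)
  step 7: ref 5 -> HIT, frames=[3,5] (faults so far: 6)
  step 8: ref 1 -> FAULT, evict 3, frames=[1,5] (faults so far: 7)
  step 9: ref 1 -> HIT, frames=[1,5] (faults so far: 7)
  step 10: ref 1 -> HIT, frames=[1,5] (faults so far: 7)
  step 11: ref 2 -> FAULT, evict 5, frames=[1,2] (faults so far: 8)
  FIFO total faults: 8
--- LRU ---
  step 0: ref 6 -> FAULT, frames=[6,-] (faults so far: 1)
  step 1: ref 5 -> FAULT, frames=[6,5] (faults so far: 2)
  step 2: ref 2 -> FAULT, evict 6, frames=[2,5] (faults so far: 3)
  step 3: ref 4 -> FAULT, evict 5, frames=[2,4] (faults so far: 4)
  step 4: ref 3 -> FAULT, evict 2, frames=[3,4] (faults so far: 5)
  step 5: ref 5 -> FAULT, evict 4, frames=[3,5] (faults so far: 6)
  step 6: ref 5 -> HIT, frames=[3,5] (faults so far: 6)
  step 7: ref 5 -> HIT, frames=[3,5] (faults so far: 6)
  step 8: ref 1 -> FAULT, evict 3, frames=[1,5] (faults so far: 7)
  step 9: ref 1 -> HIT, frames=[1,5] (faults so far: 7)
  step 10: ref 1 -> HIT, frames=[1,5] (faults so far: 7)
  step 11: ref 2 -> FAULT, evict 5, frames=[1,2] (faults so far: 8)
  LRU total faults: 8
--- Optimal ---
  step 0: ref 6 -> FAULT, frames=[6,-] (faults so far: 1)
  step 1: ref 5 -> FAULT, frames=[6,5] (faults so far: 2)
  step 2: ref 2 -> FAULT, evict 6, frames=[2,5] (faults so far: 3)
  step 3: ref 4 -> FAULT, evict 2, frames=[4,5] (faults so far: 4)
  step 4: ref 3 -> FAULT, evict 4, frames=[3,5] (faults so far: 5)
  step 5: ref 5 -> HIT, frames=[3,5] (faults so far: 5)
  step 6: ref 5 -> HIT, frames=[3,5] (faults so far: 5)
  step 7: ref 5 -> HIT, frames=[3,5] (faults so far: 5)
  step 8: ref 1 -> FAULT, evict 3, frames=[1,5] (faults so far: 6)
  step 9: ref 1 -> HIT, frames=[1,5] (faults so far: 6)
  step 10: ref 1 -> HIT, frames=[1,5] (faults so far: 6)
  step 11: ref 2 -> FAULT, evict 1, frames=[2,5] (faults so far: 7)
  Optimal total faults: 7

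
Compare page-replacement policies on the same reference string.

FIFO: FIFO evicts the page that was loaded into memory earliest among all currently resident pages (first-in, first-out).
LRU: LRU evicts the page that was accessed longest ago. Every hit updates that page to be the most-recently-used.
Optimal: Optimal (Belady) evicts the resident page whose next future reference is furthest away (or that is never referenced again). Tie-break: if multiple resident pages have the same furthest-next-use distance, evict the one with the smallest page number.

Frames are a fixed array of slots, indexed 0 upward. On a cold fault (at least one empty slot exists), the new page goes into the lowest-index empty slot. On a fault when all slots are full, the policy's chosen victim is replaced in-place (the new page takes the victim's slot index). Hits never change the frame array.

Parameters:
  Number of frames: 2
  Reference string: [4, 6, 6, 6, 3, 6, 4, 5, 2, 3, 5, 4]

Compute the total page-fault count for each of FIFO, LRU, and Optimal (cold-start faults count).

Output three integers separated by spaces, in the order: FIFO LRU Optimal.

Answer: 9 9 8

Derivation:
--- FIFO ---
  step 0: ref 4 -> FAULT, frames=[4,-] (faults so far: 1)
  step 1: ref 6 -> FAULT, frames=[4,6] (faults so far: 2)
  step 2: ref 6 -> HIT, frames=[4,6] (faults so far: 2)
  step 3: ref 6 -> HIT, frames=[4,6] (faults so far: 2)
  step 4: ref 3 -> FAULT, evict 4, frames=[3,6] (faults so far: 3)
  step 5: ref 6 -> HIT, frames=[3,6] (faults so far: 3)
  step 6: ref 4 -> FAULT, evict 6, frames=[3,4] (faults so far: 4)
  step 7: ref 5 -> FAULT, evict 3, frames=[5,4] (faults so far: 5)
  step 8: ref 2 -> FAULT, evict 4, frames=[5,2] (faults so far: 6)
  step 9: ref 3 -> FAULT, evict 5, frames=[3,2] (faults so far: 7)
  step 10: ref 5 -> FAULT, evict 2, frames=[3,5] (faults so far: 8)
  step 11: ref 4 -> FAULT, evict 3, frames=[4,5] (faults so far: 9)
  FIFO total faults: 9
--- LRU ---
  step 0: ref 4 -> FAULT, frames=[4,-] (faults so far: 1)
  step 1: ref 6 -> FAULT, frames=[4,6] (faults so far: 2)
  step 2: ref 6 -> HIT, frames=[4,6] (faults so far: 2)
  step 3: ref 6 -> HIT, frames=[4,6] (faults so far: 2)
  step 4: ref 3 -> FAULT, evict 4, frames=[3,6] (faults so far: 3)
  step 5: ref 6 -> HIT, frames=[3,6] (faults so far: 3)
  step 6: ref 4 -> FAULT, evict 3, frames=[4,6] (faults so far: 4)
  step 7: ref 5 -> FAULT, evict 6, frames=[4,5] (faults so far: 5)
  step 8: ref 2 -> FAULT, evict 4, frames=[2,5] (faults so far: 6)
  step 9: ref 3 -> FAULT, evict 5, frames=[2,3] (faults so far: 7)
  step 10: ref 5 -> FAULT, evict 2, frames=[5,3] (faults so far: 8)
  step 11: ref 4 -> FAULT, evict 3, frames=[5,4] (faults so far: 9)
  LRU total faults: 9
--- Optimal ---
  step 0: ref 4 -> FAULT, frames=[4,-] (faults so far: 1)
  step 1: ref 6 -> FAULT, frames=[4,6] (faults so far: 2)
  step 2: ref 6 -> HIT, frames=[4,6] (faults so far: 2)
  step 3: ref 6 -> HIT, frames=[4,6] (faults so far: 2)
  step 4: ref 3 -> FAULT, evict 4, frames=[3,6] (faults so far: 3)
  step 5: ref 6 -> HIT, frames=[3,6] (faults so far: 3)
  step 6: ref 4 -> FAULT, evict 6, frames=[3,4] (faults so far: 4)
  step 7: ref 5 -> FAULT, evict 4, frames=[3,5] (faults so far: 5)
  step 8: ref 2 -> FAULT, evict 5, frames=[3,2] (faults so far: 6)
  step 9: ref 3 -> HIT, frames=[3,2] (faults so far: 6)
  step 10: ref 5 -> FAULT, evict 2, frames=[3,5] (faults so far: 7)
  step 11: ref 4 -> FAULT, evict 3, frames=[4,5] (faults so far: 8)
  Optimal total faults: 8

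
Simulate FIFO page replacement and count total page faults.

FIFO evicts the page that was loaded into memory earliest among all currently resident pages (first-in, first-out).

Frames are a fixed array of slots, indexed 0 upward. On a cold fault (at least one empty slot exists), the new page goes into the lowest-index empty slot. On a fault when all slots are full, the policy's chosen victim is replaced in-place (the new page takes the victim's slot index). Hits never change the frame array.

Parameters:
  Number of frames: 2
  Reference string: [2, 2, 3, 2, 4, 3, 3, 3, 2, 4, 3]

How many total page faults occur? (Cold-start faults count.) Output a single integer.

Answer: 5

Derivation:
Step 0: ref 2 → FAULT, frames=[2,-]
Step 1: ref 2 → HIT, frames=[2,-]
Step 2: ref 3 → FAULT, frames=[2,3]
Step 3: ref 2 → HIT, frames=[2,3]
Step 4: ref 4 → FAULT (evict 2), frames=[4,3]
Step 5: ref 3 → HIT, frames=[4,3]
Step 6: ref 3 → HIT, frames=[4,3]
Step 7: ref 3 → HIT, frames=[4,3]
Step 8: ref 2 → FAULT (evict 3), frames=[4,2]
Step 9: ref 4 → HIT, frames=[4,2]
Step 10: ref 3 → FAULT (evict 4), frames=[3,2]
Total faults: 5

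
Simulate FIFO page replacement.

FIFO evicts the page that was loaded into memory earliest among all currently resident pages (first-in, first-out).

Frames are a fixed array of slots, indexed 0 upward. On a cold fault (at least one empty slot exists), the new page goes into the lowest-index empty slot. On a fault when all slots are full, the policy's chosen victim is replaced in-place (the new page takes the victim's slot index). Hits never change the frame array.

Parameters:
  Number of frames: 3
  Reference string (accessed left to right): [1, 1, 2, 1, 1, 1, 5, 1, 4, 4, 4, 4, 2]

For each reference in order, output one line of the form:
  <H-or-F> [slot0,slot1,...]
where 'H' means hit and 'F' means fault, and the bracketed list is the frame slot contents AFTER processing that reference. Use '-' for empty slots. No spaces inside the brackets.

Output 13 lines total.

F [1,-,-]
H [1,-,-]
F [1,2,-]
H [1,2,-]
H [1,2,-]
H [1,2,-]
F [1,2,5]
H [1,2,5]
F [4,2,5]
H [4,2,5]
H [4,2,5]
H [4,2,5]
H [4,2,5]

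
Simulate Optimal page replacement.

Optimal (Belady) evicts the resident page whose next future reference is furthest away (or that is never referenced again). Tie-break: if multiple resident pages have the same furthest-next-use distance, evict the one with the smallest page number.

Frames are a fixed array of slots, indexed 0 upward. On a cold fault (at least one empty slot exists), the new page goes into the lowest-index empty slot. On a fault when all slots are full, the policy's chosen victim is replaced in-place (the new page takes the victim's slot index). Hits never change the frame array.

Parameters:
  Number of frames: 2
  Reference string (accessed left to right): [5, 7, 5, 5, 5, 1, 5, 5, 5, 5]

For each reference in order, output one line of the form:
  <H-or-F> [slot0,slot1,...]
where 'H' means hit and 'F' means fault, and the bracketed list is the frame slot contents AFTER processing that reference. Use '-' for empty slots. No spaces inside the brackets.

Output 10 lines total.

F [5,-]
F [5,7]
H [5,7]
H [5,7]
H [5,7]
F [5,1]
H [5,1]
H [5,1]
H [5,1]
H [5,1]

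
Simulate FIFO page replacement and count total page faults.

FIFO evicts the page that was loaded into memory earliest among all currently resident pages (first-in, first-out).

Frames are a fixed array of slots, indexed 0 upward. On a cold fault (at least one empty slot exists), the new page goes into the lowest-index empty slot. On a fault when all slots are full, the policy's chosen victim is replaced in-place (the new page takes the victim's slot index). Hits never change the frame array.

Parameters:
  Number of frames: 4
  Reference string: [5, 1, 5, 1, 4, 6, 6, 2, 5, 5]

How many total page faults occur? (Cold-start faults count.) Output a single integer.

Answer: 6

Derivation:
Step 0: ref 5 → FAULT, frames=[5,-,-,-]
Step 1: ref 1 → FAULT, frames=[5,1,-,-]
Step 2: ref 5 → HIT, frames=[5,1,-,-]
Step 3: ref 1 → HIT, frames=[5,1,-,-]
Step 4: ref 4 → FAULT, frames=[5,1,4,-]
Step 5: ref 6 → FAULT, frames=[5,1,4,6]
Step 6: ref 6 → HIT, frames=[5,1,4,6]
Step 7: ref 2 → FAULT (evict 5), frames=[2,1,4,6]
Step 8: ref 5 → FAULT (evict 1), frames=[2,5,4,6]
Step 9: ref 5 → HIT, frames=[2,5,4,6]
Total faults: 6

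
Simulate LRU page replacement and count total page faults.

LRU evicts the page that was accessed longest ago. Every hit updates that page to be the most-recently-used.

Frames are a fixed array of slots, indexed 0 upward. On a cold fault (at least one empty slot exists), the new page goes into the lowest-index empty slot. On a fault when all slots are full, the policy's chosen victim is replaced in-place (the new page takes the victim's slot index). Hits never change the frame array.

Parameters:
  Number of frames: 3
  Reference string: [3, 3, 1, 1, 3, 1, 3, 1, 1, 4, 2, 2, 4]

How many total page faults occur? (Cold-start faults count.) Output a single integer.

Step 0: ref 3 → FAULT, frames=[3,-,-]
Step 1: ref 3 → HIT, frames=[3,-,-]
Step 2: ref 1 → FAULT, frames=[3,1,-]
Step 3: ref 1 → HIT, frames=[3,1,-]
Step 4: ref 3 → HIT, frames=[3,1,-]
Step 5: ref 1 → HIT, frames=[3,1,-]
Step 6: ref 3 → HIT, frames=[3,1,-]
Step 7: ref 1 → HIT, frames=[3,1,-]
Step 8: ref 1 → HIT, frames=[3,1,-]
Step 9: ref 4 → FAULT, frames=[3,1,4]
Step 10: ref 2 → FAULT (evict 3), frames=[2,1,4]
Step 11: ref 2 → HIT, frames=[2,1,4]
Step 12: ref 4 → HIT, frames=[2,1,4]
Total faults: 4

Answer: 4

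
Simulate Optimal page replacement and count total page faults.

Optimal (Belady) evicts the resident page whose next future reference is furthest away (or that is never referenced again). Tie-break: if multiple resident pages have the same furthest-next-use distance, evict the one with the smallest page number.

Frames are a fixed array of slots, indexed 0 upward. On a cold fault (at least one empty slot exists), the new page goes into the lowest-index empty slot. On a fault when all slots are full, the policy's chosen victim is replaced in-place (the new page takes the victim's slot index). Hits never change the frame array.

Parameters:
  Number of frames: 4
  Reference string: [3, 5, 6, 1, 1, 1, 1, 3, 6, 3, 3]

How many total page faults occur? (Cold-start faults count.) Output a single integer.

Answer: 4

Derivation:
Step 0: ref 3 → FAULT, frames=[3,-,-,-]
Step 1: ref 5 → FAULT, frames=[3,5,-,-]
Step 2: ref 6 → FAULT, frames=[3,5,6,-]
Step 3: ref 1 → FAULT, frames=[3,5,6,1]
Step 4: ref 1 → HIT, frames=[3,5,6,1]
Step 5: ref 1 → HIT, frames=[3,5,6,1]
Step 6: ref 1 → HIT, frames=[3,5,6,1]
Step 7: ref 3 → HIT, frames=[3,5,6,1]
Step 8: ref 6 → HIT, frames=[3,5,6,1]
Step 9: ref 3 → HIT, frames=[3,5,6,1]
Step 10: ref 3 → HIT, frames=[3,5,6,1]
Total faults: 4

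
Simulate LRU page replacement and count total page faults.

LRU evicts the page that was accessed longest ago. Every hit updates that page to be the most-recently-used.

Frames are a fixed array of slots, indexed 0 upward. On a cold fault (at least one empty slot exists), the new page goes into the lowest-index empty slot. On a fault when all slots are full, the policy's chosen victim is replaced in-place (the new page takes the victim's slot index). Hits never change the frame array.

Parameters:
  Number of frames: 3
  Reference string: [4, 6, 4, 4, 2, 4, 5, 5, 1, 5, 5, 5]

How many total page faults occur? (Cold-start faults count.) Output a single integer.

Answer: 5

Derivation:
Step 0: ref 4 → FAULT, frames=[4,-,-]
Step 1: ref 6 → FAULT, frames=[4,6,-]
Step 2: ref 4 → HIT, frames=[4,6,-]
Step 3: ref 4 → HIT, frames=[4,6,-]
Step 4: ref 2 → FAULT, frames=[4,6,2]
Step 5: ref 4 → HIT, frames=[4,6,2]
Step 6: ref 5 → FAULT (evict 6), frames=[4,5,2]
Step 7: ref 5 → HIT, frames=[4,5,2]
Step 8: ref 1 → FAULT (evict 2), frames=[4,5,1]
Step 9: ref 5 → HIT, frames=[4,5,1]
Step 10: ref 5 → HIT, frames=[4,5,1]
Step 11: ref 5 → HIT, frames=[4,5,1]
Total faults: 5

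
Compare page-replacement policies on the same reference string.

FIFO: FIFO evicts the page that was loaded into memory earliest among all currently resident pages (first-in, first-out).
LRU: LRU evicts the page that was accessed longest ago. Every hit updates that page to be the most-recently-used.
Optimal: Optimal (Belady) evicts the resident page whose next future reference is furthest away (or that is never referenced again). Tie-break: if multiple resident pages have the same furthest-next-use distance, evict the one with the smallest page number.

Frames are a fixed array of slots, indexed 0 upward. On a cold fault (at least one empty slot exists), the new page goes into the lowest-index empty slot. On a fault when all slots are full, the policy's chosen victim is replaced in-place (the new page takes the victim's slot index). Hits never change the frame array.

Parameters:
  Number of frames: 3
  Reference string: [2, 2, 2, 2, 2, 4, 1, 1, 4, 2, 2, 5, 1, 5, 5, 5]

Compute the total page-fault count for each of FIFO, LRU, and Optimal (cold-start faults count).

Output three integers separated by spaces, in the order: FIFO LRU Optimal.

--- FIFO ---
  step 0: ref 2 -> FAULT, frames=[2,-,-] (faults so far: 1)
  step 1: ref 2 -> HIT, frames=[2,-,-] (faults so far: 1)
  step 2: ref 2 -> HIT, frames=[2,-,-] (faults so far: 1)
  step 3: ref 2 -> HIT, frames=[2,-,-] (faults so far: 1)
  step 4: ref 2 -> HIT, frames=[2,-,-] (faults so far: 1)
  step 5: ref 4 -> FAULT, frames=[2,4,-] (faults so far: 2)
  step 6: ref 1 -> FAULT, frames=[2,4,1] (faults so far: 3)
  step 7: ref 1 -> HIT, frames=[2,4,1] (faults so far: 3)
  step 8: ref 4 -> HIT, frames=[2,4,1] (faults so far: 3)
  step 9: ref 2 -> HIT, frames=[2,4,1] (faults so far: 3)
  step 10: ref 2 -> HIT, frames=[2,4,1] (faults so far: 3)
  step 11: ref 5 -> FAULT, evict 2, frames=[5,4,1] (faults so far: 4)
  step 12: ref 1 -> HIT, frames=[5,4,1] (faults so far: 4)
  step 13: ref 5 -> HIT, frames=[5,4,1] (faults so far: 4)
  step 14: ref 5 -> HIT, frames=[5,4,1] (faults so far: 4)
  step 15: ref 5 -> HIT, frames=[5,4,1] (faults so far: 4)
  FIFO total faults: 4
--- LRU ---
  step 0: ref 2 -> FAULT, frames=[2,-,-] (faults so far: 1)
  step 1: ref 2 -> HIT, frames=[2,-,-] (faults so far: 1)
  step 2: ref 2 -> HIT, frames=[2,-,-] (faults so far: 1)
  step 3: ref 2 -> HIT, frames=[2,-,-] (faults so far: 1)
  step 4: ref 2 -> HIT, frames=[2,-,-] (faults so far: 1)
  step 5: ref 4 -> FAULT, frames=[2,4,-] (faults so far: 2)
  step 6: ref 1 -> FAULT, frames=[2,4,1] (faults so far: 3)
  step 7: ref 1 -> HIT, frames=[2,4,1] (faults so far: 3)
  step 8: ref 4 -> HIT, frames=[2,4,1] (faults so far: 3)
  step 9: ref 2 -> HIT, frames=[2,4,1] (faults so far: 3)
  step 10: ref 2 -> HIT, frames=[2,4,1] (faults so far: 3)
  step 11: ref 5 -> FAULT, evict 1, frames=[2,4,5] (faults so far: 4)
  step 12: ref 1 -> FAULT, evict 4, frames=[2,1,5] (faults so far: 5)
  step 13: ref 5 -> HIT, frames=[2,1,5] (faults so far: 5)
  step 14: ref 5 -> HIT, frames=[2,1,5] (faults so far: 5)
  step 15: ref 5 -> HIT, frames=[2,1,5] (faults so far: 5)
  LRU total faults: 5
--- Optimal ---
  step 0: ref 2 -> FAULT, frames=[2,-,-] (faults so far: 1)
  step 1: ref 2 -> HIT, frames=[2,-,-] (faults so far: 1)
  step 2: ref 2 -> HIT, frames=[2,-,-] (faults so far: 1)
  step 3: ref 2 -> HIT, frames=[2,-,-] (faults so far: 1)
  step 4: ref 2 -> HIT, frames=[2,-,-] (faults so far: 1)
  step 5: ref 4 -> FAULT, frames=[2,4,-] (faults so far: 2)
  step 6: ref 1 -> FAULT, frames=[2,4,1] (faults so far: 3)
  step 7: ref 1 -> HIT, frames=[2,4,1] (faults so far: 3)
  step 8: ref 4 -> HIT, frames=[2,4,1] (faults so far: 3)
  step 9: ref 2 -> HIT, frames=[2,4,1] (faults so far: 3)
  step 10: ref 2 -> HIT, frames=[2,4,1] (faults so far: 3)
  step 11: ref 5 -> FAULT, evict 2, frames=[5,4,1] (faults so far: 4)
  step 12: ref 1 -> HIT, frames=[5,4,1] (faults so far: 4)
  step 13: ref 5 -> HIT, frames=[5,4,1] (faults so far: 4)
  step 14: ref 5 -> HIT, frames=[5,4,1] (faults so far: 4)
  step 15: ref 5 -> HIT, frames=[5,4,1] (faults so far: 4)
  Optimal total faults: 4

Answer: 4 5 4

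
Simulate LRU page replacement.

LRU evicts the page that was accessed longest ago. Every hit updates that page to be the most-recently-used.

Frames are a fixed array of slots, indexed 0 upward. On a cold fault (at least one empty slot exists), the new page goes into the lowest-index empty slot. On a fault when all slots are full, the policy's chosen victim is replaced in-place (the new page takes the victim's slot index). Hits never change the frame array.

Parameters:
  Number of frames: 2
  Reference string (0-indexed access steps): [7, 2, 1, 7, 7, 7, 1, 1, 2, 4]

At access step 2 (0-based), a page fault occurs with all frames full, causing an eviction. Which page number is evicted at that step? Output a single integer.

Answer: 7

Derivation:
Step 0: ref 7 -> FAULT, frames=[7,-]
Step 1: ref 2 -> FAULT, frames=[7,2]
Step 2: ref 1 -> FAULT, evict 7, frames=[1,2]
At step 2: evicted page 7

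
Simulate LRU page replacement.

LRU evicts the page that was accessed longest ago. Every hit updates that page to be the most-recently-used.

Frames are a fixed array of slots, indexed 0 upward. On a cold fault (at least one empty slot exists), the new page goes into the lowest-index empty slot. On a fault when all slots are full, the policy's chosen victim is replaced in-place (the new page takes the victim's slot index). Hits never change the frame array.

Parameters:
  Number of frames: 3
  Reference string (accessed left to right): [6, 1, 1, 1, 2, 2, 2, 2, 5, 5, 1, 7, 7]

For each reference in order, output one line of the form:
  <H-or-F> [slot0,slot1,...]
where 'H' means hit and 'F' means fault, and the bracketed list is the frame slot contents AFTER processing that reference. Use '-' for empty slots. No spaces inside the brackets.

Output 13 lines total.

F [6,-,-]
F [6,1,-]
H [6,1,-]
H [6,1,-]
F [6,1,2]
H [6,1,2]
H [6,1,2]
H [6,1,2]
F [5,1,2]
H [5,1,2]
H [5,1,2]
F [5,1,7]
H [5,1,7]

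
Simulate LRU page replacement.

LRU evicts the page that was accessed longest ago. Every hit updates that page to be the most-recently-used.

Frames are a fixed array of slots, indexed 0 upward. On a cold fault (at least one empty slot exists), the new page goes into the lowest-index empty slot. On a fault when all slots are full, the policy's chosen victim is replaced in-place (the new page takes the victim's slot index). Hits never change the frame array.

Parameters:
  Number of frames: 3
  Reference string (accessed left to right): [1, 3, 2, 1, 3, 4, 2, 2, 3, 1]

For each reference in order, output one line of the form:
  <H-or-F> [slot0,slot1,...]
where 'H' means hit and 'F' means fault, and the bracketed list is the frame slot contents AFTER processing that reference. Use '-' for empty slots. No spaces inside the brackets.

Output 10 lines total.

F [1,-,-]
F [1,3,-]
F [1,3,2]
H [1,3,2]
H [1,3,2]
F [1,3,4]
F [2,3,4]
H [2,3,4]
H [2,3,4]
F [2,3,1]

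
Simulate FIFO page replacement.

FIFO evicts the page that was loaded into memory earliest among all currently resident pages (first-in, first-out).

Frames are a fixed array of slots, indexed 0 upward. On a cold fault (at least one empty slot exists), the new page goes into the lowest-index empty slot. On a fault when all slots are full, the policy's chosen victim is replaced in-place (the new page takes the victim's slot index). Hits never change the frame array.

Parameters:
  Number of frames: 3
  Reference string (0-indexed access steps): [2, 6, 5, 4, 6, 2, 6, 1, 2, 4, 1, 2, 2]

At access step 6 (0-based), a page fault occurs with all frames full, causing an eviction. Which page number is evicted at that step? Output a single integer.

Answer: 5

Derivation:
Step 0: ref 2 -> FAULT, frames=[2,-,-]
Step 1: ref 6 -> FAULT, frames=[2,6,-]
Step 2: ref 5 -> FAULT, frames=[2,6,5]
Step 3: ref 4 -> FAULT, evict 2, frames=[4,6,5]
Step 4: ref 6 -> HIT, frames=[4,6,5]
Step 5: ref 2 -> FAULT, evict 6, frames=[4,2,5]
Step 6: ref 6 -> FAULT, evict 5, frames=[4,2,6]
At step 6: evicted page 5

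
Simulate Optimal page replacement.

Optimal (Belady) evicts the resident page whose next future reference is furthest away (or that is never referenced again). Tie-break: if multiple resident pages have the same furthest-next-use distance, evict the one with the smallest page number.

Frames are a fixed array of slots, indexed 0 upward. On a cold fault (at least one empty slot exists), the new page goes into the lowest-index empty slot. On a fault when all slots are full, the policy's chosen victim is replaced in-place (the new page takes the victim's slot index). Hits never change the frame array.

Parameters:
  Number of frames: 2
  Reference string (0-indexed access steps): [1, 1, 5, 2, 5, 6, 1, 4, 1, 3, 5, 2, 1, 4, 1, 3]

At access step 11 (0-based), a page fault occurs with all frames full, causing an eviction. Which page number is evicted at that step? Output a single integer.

Answer: 5

Derivation:
Step 0: ref 1 -> FAULT, frames=[1,-]
Step 1: ref 1 -> HIT, frames=[1,-]
Step 2: ref 5 -> FAULT, frames=[1,5]
Step 3: ref 2 -> FAULT, evict 1, frames=[2,5]
Step 4: ref 5 -> HIT, frames=[2,5]
Step 5: ref 6 -> FAULT, evict 2, frames=[6,5]
Step 6: ref 1 -> FAULT, evict 6, frames=[1,5]
Step 7: ref 4 -> FAULT, evict 5, frames=[1,4]
Step 8: ref 1 -> HIT, frames=[1,4]
Step 9: ref 3 -> FAULT, evict 4, frames=[1,3]
Step 10: ref 5 -> FAULT, evict 3, frames=[1,5]
Step 11: ref 2 -> FAULT, evict 5, frames=[1,2]
At step 11: evicted page 5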